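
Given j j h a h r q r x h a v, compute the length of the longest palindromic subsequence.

7

Using dp[i][j] = 2 + dp[i+1][j−1] if the ends match, else max(dp[i+1][j], dp[i][j−1]):
dp[1][12] = 7. A witness is ahrqrha at positions 4,5,6,7,8,10,11.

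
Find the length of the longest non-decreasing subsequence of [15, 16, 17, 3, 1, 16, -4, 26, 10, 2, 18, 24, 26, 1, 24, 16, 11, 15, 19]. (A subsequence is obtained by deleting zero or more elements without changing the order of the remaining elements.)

One longest non-decreasing subsequence is 15, 16, 17, 18, 24, 26 (positions 1,2,3,11,12,13), of length 6; no longer one exists.

6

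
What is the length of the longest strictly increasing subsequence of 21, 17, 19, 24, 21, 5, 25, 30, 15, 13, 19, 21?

Let dp[i] be the longest increasing subsequence ending at position i. Then dp = [1, 1, 2, 3, 3, 1, 4, 5, 2, 2, 3, 4].
The maximum is 5; one witness is 17, 19, 24, 25, 30 at positions 2,3,4,7,8.

5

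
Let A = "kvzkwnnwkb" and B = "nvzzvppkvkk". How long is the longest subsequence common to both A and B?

A longest common subsequence is kvkk (length 4); the LCS DP confirms no longer common subsequence exists.

4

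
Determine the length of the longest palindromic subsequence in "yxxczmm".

2

Using dp[i][j] = 2 + dp[i+1][j−1] if the ends match, else max(dp[i+1][j], dp[i][j−1]):
dp[1][7] = 2. A witness is mm at positions 6,7.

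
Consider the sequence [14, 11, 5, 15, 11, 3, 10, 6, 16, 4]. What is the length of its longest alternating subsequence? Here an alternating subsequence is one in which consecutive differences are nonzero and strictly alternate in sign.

A longest alternating subsequence is 14, 11, 15, 3, 10, 6, 16, 4 (positions 1,2,4,6,7,8,9,10); its 7 consecutive differences strictly alternate in sign, and length 8 is optimal.

8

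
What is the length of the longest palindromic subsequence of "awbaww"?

One longest palindromic subsequence is www (positions 2,5,6); it reads the same forward and backward, and the interval DP gives dp[1][6] = 3.

3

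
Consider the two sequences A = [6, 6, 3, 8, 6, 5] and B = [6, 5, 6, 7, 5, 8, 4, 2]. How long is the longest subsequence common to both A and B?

3

Backtracking the LCS table gives one alignment: 6 (A1,B1) → 6 (A2,B3) → 8 (A4,B6).
So the longest common subsequence has length 3.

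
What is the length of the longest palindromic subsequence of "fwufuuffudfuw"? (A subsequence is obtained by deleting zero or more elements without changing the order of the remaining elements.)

10

Using dp[i][j] = 2 + dp[i+1][j−1] if the ends match, else max(dp[i+1][j], dp[i][j−1]):
dp[1][13] = 10. A witness is wufuffufuw at positions 2,3,4,6,7,8,9,11,12,13.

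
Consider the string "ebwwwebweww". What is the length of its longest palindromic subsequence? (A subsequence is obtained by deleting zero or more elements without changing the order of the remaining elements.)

Using dp[i][j] = 2 + dp[i+1][j−1] if the ends match, else max(dp[i+1][j], dp[i][j−1]):
dp[1][11] = 7. A witness is wweweww at positions 3,4,6,8,9,10,11.

7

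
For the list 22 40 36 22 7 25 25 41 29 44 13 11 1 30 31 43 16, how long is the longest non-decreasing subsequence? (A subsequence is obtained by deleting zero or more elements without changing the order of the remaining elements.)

Let dp[i] be the longest non-decreasing subsequence ending at position i. Then dp = [1, 2, 2, 2, 1, 3, 4, 5, 5, 6, 2, 2, 1, 6, 7, 8, 3].
The maximum is 8; one witness is 22, 22, 25, 25, 29, 30, 31, 43 at positions 1,4,6,7,9,14,15,16.

8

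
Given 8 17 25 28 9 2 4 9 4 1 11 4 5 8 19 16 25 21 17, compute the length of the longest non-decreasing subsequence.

8

Let dp[i] be the longest non-decreasing subsequence ending at position i. Then dp = [1, 2, 3, 4, 2, 1, 2, 3, 3, 1, 4, 4, 5, 6, 7, 7, 8, 8, 8].
The maximum is 8; one witness is 2, 4, 4, 4, 5, 8, 19, 25 at positions 6,7,9,12,13,14,15,17.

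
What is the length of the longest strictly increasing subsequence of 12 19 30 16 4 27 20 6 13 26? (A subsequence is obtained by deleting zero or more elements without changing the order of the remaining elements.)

Let dp[i] be the longest increasing subsequence ending at position i. Then dp = [1, 2, 3, 2, 1, 3, 3, 2, 3, 4].
The maximum is 4; one witness is 12, 19, 20, 26 at positions 1,2,7,10.

4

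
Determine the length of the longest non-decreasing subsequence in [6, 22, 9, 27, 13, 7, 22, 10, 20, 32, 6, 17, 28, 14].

Let dp[i] be the longest non-decreasing subsequence ending at position i. Then dp = [1, 2, 2, 3, 3, 2, 4, 3, 4, 5, 2, 4, 5, 4].
The maximum is 5; one witness is 6, 9, 13, 22, 32 at positions 1,3,5,7,10.

5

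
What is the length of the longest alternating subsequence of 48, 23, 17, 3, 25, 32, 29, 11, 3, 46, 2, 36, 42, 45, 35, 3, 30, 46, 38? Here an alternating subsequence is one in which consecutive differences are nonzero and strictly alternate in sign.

10

A longest alternating subsequence is 48, 23, 32, 29, 46, 2, 36, 35, 46, 38 (positions 1,2,6,7,10,11,12,15,18,19); its 9 consecutive differences strictly alternate in sign, and length 10 is optimal.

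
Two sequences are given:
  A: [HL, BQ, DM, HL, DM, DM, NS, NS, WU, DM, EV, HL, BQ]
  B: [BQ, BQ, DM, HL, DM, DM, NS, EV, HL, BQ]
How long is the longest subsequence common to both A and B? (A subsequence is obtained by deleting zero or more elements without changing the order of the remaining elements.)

A longest common subsequence is BQ, DM, HL, DM, DM, NS, EV, HL, BQ (length 9); the LCS DP confirms no longer common subsequence exists.

9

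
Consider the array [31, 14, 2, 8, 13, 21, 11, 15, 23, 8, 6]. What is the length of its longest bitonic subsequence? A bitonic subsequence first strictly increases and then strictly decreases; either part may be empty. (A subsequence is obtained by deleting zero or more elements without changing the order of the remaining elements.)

Let inc[i] be the LIS ending at i and dec[i] the longest strictly decreasing subsequence starting at i. inc = [1, 1, 1, 2, 3, 4, 3, 4, 5, 2, 2], dec = [6, 5, 1, 2, 4, 4, 3, 3, 3, 2, 1].
max_i inc[i]+dec[i]−1 = 7, with one witness 2, 8, 13, 21, 15, 8, 6.

7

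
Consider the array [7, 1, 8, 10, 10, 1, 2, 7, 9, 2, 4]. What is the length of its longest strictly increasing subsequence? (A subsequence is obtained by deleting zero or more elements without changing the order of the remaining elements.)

4

Let dp[i] be the longest increasing subsequence ending at position i. Then dp = [1, 1, 2, 3, 3, 1, 2, 3, 4, 2, 3].
The maximum is 4; one witness is 1, 2, 7, 9 at positions 2,7,8,9.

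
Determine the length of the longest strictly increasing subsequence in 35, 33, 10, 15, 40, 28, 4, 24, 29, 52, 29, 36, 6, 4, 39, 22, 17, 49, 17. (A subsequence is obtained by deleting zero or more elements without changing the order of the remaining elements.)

7

Scanning left to right, the best length ending at each element is: 35→1, 33→1, 10→1, 15→2, 40→3, 28→3, 4→1, 24→3, 29→4, 52→5, 29→4, 36→5, 6→2, 4→1, 39→6, 22→3, 17→3, 49→7, 17→3.
So the longest increasing subsequence has length 7, e.g. 10, 15, 28, 29, 36, 39, 49.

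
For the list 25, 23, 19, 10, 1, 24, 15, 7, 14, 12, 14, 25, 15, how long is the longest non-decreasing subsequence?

Let dp[i] be the longest non-decreasing subsequence ending at position i. Then dp = [1, 1, 1, 1, 1, 2, 2, 2, 3, 3, 4, 5, 5].
The maximum is 5; one witness is 1, 7, 14, 14, 25 at positions 5,8,9,11,12.

5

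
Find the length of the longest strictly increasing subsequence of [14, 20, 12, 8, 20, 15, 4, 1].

One longest increasing subsequence is 14, 20 (positions 1,2), of length 2; no longer one exists.

2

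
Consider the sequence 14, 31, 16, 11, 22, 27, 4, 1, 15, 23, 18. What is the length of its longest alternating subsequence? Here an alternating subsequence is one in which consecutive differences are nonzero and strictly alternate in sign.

A longest alternating subsequence is 14, 31, 16, 22, 4, 23, 18 (positions 1,2,3,5,7,10,11); its 6 consecutive differences strictly alternate in sign, and length 7 is optimal.

7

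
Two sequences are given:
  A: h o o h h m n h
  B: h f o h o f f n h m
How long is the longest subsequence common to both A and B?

Backtracking the LCS table gives one alignment: h (A1,B1) → o (A2,B3) → o (A3,B5) → h (A5,B9) → m (A6,B10).
So the longest common subsequence has length 5.

5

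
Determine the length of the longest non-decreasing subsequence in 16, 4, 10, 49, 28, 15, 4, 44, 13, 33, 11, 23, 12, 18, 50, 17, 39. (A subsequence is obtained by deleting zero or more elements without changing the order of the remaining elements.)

6

One longest non-decreasing subsequence is 4, 10, 11, 12, 18, 50 (positions 2,3,11,13,14,15), of length 6; no longer one exists.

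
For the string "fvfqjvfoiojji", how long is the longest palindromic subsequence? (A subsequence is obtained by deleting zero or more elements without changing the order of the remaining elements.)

One longest palindromic subsequence is joioj (positions 5,8,9,10,12); it reads the same forward and backward, and the interval DP gives dp[1][13] = 5.

5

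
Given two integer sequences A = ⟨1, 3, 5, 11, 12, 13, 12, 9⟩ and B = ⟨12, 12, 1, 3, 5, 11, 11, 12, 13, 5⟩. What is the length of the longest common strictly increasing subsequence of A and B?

For each value that appears in both, track the longest common increasing run ending there.
The best achievable length is 6; one witness is 1, 3, 5, 11, 12, 13 (A-positions 1,2,3,4,5,6, B-positions 3,4,5,6,8,9).

6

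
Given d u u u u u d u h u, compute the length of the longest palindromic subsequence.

One longest palindromic subsequence is uuuuuuu (positions 2,3,4,5,6,8,10); it reads the same forward and backward, and the interval DP gives dp[1][10] = 7.

7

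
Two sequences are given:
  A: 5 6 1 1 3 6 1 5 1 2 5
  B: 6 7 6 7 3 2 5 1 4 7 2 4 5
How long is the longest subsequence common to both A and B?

6

Backtracking the LCS table gives one alignment: 6 (A2,B3) → 3 (A5,B5) → 5 (A8,B7) → 1 (A9,B8) → 2 (A10,B11) → 5 (A11,B13).
So the longest common subsequence has length 6.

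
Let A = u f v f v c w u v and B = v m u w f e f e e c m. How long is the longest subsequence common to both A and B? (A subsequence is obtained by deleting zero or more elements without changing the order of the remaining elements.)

Backtracking the LCS table gives one alignment: u (A1,B3) → f (A2,B5) → f (A4,B7) → c (A6,B10).
So the longest common subsequence has length 4.

4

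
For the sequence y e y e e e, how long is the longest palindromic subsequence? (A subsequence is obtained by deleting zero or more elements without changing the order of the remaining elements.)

Using dp[i][j] = 2 + dp[i+1][j−1] if the ends match, else max(dp[i+1][j], dp[i][j−1]):
dp[1][6] = 4. A witness is eeee at positions 2,4,5,6.

4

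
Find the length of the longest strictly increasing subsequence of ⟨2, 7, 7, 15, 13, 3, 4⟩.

Let dp[i] be the longest increasing subsequence ending at position i. Then dp = [1, 2, 2, 3, 3, 2, 3].
The maximum is 3; one witness is 2, 7, 15 at positions 1,2,4.

3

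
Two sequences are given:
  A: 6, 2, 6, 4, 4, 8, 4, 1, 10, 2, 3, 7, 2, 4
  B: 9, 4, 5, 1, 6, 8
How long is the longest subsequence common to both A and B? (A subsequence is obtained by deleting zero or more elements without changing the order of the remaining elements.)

A longest common subsequence is 6, 8 (length 2); the LCS DP confirms no longer common subsequence exists.

2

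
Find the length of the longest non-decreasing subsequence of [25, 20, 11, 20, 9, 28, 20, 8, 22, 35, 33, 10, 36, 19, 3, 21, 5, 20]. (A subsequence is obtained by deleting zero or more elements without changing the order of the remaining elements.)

Scanning left to right, the best length ending at each element is: 25→1, 20→1, 11→1, 20→2, 9→1, 28→3, 20→3, 8→1, 22→4, 35→5, 33→5, 10→2, 36→6, 19→3, 3→1, 21→4, 5→2, 20→4.
So the longest non-decreasing subsequence has length 6, e.g. 20, 20, 20, 22, 35, 36.

6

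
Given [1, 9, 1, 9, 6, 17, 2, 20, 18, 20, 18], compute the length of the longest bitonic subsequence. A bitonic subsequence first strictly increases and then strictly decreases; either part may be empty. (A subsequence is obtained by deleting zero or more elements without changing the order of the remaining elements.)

6

Let inc[i] be the LIS ending at i and dec[i] the longest strictly decreasing subsequence starting at i. inc = [1, 2, 1, 2, 2, 3, 2, 4, 4, 5, 4], dec = [1, 3, 1, 3, 2, 2, 1, 2, 1, 2, 1].
max_i inc[i]+dec[i]−1 = 6, with one witness 1, 9, 17, 18, 20, 18.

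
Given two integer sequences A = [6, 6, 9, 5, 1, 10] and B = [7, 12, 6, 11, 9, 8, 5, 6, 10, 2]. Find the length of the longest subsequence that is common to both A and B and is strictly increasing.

3

A longest common strictly increasing subsequence is 6, 9, 10 (length 3); it appears in order in both A and B, and no longer such subsequence exists.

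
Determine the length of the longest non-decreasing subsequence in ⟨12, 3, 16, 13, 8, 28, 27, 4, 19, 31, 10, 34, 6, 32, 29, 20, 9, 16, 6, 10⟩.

5

One longest non-decreasing subsequence is 12, 16, 28, 31, 34 (positions 1,3,6,10,12), of length 5; no longer one exists.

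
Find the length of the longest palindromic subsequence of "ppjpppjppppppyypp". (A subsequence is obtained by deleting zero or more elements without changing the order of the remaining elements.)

13

One longest palindromic subsequence is ppppppppppppp (positions 1,2,4,5,6,8,9,10,11,12,13,16,17); it reads the same forward and backward, and the interval DP gives dp[1][17] = 13.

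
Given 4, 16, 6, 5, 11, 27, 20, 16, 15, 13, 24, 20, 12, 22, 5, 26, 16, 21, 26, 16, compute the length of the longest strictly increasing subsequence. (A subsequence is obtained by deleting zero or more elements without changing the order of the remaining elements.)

Let dp[i] be the longest increasing subsequence ending at position i. Then dp = [1, 2, 2, 2, 3, 4, 4, 4, 4, 4, 5, 5, 4, 6, 2, 7, 5, 6, 7, 5].
The maximum is 7; one witness is 4, 6, 11, 16, 20, 22, 26 at positions 1,3,5,8,12,14,16.

7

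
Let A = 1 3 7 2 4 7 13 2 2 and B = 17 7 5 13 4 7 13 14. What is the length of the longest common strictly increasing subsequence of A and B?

For each value that appears in both, track the longest common increasing run ending there.
The best achievable length is 3; one witness is 4, 7, 13 (A-positions 5,6,7, B-positions 5,6,7).

3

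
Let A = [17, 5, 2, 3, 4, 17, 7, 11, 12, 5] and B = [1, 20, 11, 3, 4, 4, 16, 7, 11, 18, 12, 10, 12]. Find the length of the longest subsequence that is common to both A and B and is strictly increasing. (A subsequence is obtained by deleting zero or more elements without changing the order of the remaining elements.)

5

For each value that appears in both, track the longest common increasing run ending there.
The best achievable length is 5; one witness is 3, 4, 7, 11, 12 (A-positions 4,5,7,8,9, B-positions 4,5,8,9,11).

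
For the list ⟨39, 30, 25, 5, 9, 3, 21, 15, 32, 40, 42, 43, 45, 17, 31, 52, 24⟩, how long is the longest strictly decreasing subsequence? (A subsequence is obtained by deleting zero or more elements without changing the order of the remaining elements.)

Let dp[i] be the longest decreasing subsequence ending at position i. Then dp = [1, 2, 3, 4, 4, 5, 4, 5, 2, 1, 1, 1, 1, 5, 3, 1, 4].
The maximum is 5; one witness is 39, 30, 25, 5, 3 at positions 1,2,3,4,6.

5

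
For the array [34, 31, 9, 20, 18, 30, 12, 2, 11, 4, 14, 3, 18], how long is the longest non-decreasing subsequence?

4

One longest non-decreasing subsequence is 9, 12, 14, 18 (positions 3,7,11,13), of length 4; no longer one exists.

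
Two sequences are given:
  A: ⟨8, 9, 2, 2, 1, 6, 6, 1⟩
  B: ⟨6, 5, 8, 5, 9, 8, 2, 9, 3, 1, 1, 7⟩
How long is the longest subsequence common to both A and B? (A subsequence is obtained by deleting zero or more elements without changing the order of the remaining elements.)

5

Backtracking the LCS table gives one alignment: 8 (A1,B3) → 9 (A2,B5) → 2 (A3,B7) → 1 (A5,B10) → 1 (A8,B11).
So the longest common subsequence has length 5.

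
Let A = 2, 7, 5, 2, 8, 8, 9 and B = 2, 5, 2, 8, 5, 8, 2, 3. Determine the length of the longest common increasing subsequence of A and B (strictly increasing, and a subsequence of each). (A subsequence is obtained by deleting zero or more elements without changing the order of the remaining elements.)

3

For each value that appears in both, track the longest common increasing run ending there.
The best achievable length is 3; one witness is 2, 5, 8 (A-positions 1,3,5, B-positions 1,2,4).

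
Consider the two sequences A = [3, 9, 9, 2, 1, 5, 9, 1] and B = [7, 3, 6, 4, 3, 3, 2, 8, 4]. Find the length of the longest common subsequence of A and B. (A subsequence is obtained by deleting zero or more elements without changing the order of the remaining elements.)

A longest common subsequence is 3, 2 (length 2); the LCS DP confirms no longer common subsequence exists.

2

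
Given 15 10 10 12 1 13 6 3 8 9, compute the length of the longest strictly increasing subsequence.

Let dp[i] be the longest increasing subsequence ending at position i. Then dp = [1, 1, 1, 2, 1, 3, 2, 2, 3, 4].
The maximum is 4; one witness is 1, 6, 8, 9 at positions 5,7,9,10.

4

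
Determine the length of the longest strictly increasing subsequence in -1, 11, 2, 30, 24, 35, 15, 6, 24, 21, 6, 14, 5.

One longest increasing subsequence is -1, 11, 30, 35 (positions 1,2,4,6), of length 4; no longer one exists.

4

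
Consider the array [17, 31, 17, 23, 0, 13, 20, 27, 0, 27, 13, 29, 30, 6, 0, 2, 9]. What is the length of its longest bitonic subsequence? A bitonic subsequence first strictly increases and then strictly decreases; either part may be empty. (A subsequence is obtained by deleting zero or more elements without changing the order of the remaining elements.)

One longest bitonic subsequence is 0, 13, 20, 27, 29, 30, 6, 2 (positions 5,6,7,8,12,13,14,16): it rises to 30 then falls. Length 8 is optimal.

8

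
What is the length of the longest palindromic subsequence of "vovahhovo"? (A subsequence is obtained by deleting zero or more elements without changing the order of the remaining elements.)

One longest palindromic subsequence is ovhhvo (positions 2,3,5,6,8,9); it reads the same forward and backward, and the interval DP gives dp[1][9] = 6.

6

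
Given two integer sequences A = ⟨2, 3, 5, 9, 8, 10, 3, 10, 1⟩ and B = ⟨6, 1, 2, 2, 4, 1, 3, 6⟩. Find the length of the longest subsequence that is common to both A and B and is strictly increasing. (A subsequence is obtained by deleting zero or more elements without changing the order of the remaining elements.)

2

A longest common strictly increasing subsequence is 2, 3 (length 2); it appears in order in both A and B, and no longer such subsequence exists.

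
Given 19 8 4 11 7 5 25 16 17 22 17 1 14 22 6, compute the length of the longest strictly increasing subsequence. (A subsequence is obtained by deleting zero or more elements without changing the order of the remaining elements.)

Scanning left to right, the best length ending at each element is: 19→1, 8→1, 4→1, 11→2, 7→2, 5→2, 25→3, 16→3, 17→4, 22→5, 17→4, 1→1, 14→3, 22→5, 6→3.
So the longest increasing subsequence has length 5, e.g. 8, 11, 16, 17, 22.

5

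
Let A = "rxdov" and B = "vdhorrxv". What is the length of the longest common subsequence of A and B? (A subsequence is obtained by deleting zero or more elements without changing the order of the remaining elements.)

Backtracking the LCS table gives one alignment: r (A1,B6) → x (A2,B7) → v (A5,B8).
So the longest common subsequence has length 3.

3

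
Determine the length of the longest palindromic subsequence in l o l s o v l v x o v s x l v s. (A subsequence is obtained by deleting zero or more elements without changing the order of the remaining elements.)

One longest palindromic subsequence is svlxsxlvs (positions 4,6,7,9,12,13,14,15,16); it reads the same forward and backward, and the interval DP gives dp[1][16] = 9.

9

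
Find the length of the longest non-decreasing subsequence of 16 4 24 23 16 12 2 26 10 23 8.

One longest non-decreasing subsequence is 16, 24, 26 (positions 1,3,8), of length 3; no longer one exists.

3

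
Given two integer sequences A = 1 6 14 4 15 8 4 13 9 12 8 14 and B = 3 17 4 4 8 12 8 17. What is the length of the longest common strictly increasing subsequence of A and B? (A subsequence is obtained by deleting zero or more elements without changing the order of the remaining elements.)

A longest common strictly increasing subsequence is 4, 8, 12 (length 3); it appears in order in both A and B, and no longer such subsequence exists.

3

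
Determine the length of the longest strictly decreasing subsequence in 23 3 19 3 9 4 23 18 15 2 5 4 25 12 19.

Scanning left to right, the best length ending at each element is: 23→1, 3→2, 19→2, 3→3, 9→3, 4→4, 23→1, 18→3, 15→4, 2→5, 5→5, 4→6, 25→1, 12→5, 19→2.
So the longest decreasing subsequence has length 6, e.g. 23, 19, 18, 15, 5, 4.

6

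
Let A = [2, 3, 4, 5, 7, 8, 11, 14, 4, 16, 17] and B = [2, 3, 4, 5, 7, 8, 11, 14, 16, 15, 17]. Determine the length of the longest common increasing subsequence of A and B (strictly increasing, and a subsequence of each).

For each value that appears in both, track the longest common increasing run ending there.
The best achievable length is 10; one witness is 2, 3, 4, 5, 7, 8, 11, 14, 16, 17 (A-positions 1,2,3,4,5,6,7,8,10,11, B-positions 1,2,3,4,5,6,7,8,9,11).

10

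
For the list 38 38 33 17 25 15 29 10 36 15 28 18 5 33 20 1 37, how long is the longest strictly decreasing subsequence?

7

One longest decreasing subsequence is 38, 33, 17, 15, 10, 5, 1 (positions 1,3,4,6,8,13,16), of length 7; no longer one exists.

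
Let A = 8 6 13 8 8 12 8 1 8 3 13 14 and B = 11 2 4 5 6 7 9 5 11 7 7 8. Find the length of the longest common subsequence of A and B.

2

A longest common subsequence is 6, 8 (length 2); the LCS DP confirms no longer common subsequence exists.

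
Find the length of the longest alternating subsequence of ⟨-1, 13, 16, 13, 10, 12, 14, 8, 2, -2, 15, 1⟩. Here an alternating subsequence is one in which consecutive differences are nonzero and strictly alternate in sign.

Track the best alternating length ending on an up-step vs a down-step at each position: up/down = 1/1, 2/1, 2/1, 2/3, 2/3, 4/3, 4/3, 2/5, 2/5, 1/5, 6/3, 6/7.
The maximum over both is 7; one such subsequence is -1, 13, 10, 12, 8, 15, 1.

7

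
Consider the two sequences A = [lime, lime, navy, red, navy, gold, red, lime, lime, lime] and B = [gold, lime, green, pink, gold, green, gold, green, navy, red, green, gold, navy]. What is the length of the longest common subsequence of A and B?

4

A longest common subsequence is lime, navy, red, navy (length 4); the LCS DP confirms no longer common subsequence exists.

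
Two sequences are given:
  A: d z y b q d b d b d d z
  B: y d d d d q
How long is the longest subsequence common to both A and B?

5

Backtracking the LCS table gives one alignment: y (A3,B1) → d (A6,B2) → d (A8,B3) → d (A10,B4) → d (A11,B5).
So the longest common subsequence has length 5.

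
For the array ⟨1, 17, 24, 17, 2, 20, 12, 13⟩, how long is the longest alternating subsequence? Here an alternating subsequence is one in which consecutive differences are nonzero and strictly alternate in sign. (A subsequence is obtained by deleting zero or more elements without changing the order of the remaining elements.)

6

A longest alternating subsequence is 1, 24, 17, 20, 12, 13 (positions 1,3,4,6,7,8); its 5 consecutive differences strictly alternate in sign, and length 6 is optimal.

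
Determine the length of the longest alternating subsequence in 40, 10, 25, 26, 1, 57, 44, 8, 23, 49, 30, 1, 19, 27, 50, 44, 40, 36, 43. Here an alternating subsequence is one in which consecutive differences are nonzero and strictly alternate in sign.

Track the best alternating length ending on an up-step vs a down-step at each position: up/down = 1/1, 1/2, 3/2, 3/2, 1/4, 5/1, 5/6, 5/6, 7/6, 7/6, 7/8, 1/8, 9/8, 9/8, 9/6, 9/10, 9/10, 9/10, 11/10.
The maximum over both is 11; one such subsequence is 40, 10, 25, 1, 57, 44, 49, 30, 50, 40, 43.

11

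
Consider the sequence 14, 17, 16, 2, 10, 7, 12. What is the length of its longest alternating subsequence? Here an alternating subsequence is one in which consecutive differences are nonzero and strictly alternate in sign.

6

Track the best alternating length ending on an up-step vs a down-step at each position: up/down = 1/1, 2/1, 2/3, 1/3, 4/3, 4/5, 6/3.
The maximum over both is 6; one such subsequence is 14, 17, 2, 10, 7, 12.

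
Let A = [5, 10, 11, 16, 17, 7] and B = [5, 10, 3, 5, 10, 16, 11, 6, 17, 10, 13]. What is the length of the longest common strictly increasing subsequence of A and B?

4

A longest common strictly increasing subsequence is 5, 10, 16, 17 (length 4); it appears in order in both A and B, and no longer such subsequence exists.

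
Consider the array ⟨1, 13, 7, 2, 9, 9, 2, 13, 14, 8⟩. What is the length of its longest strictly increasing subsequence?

5

Scanning left to right, the best length ending at each element is: 1→1, 13→2, 7→2, 2→2, 9→3, 9→3, 2→2, 13→4, 14→5, 8→3.
So the longest increasing subsequence has length 5, e.g. 1, 7, 9, 13, 14.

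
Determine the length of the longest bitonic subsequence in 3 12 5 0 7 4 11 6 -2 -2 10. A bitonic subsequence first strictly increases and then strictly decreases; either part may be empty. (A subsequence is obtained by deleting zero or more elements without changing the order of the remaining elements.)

6

Let inc[i] be the LIS ending at i and dec[i] the longest strictly decreasing subsequence starting at i. inc = [1, 2, 2, 1, 3, 2, 4, 3, 1, 1, 4], dec = [3, 4, 3, 2, 3, 2, 3, 2, 1, 1, 1].
max_i inc[i]+dec[i]−1 = 6, with one witness 3, 5, 7, 11, 6, -2.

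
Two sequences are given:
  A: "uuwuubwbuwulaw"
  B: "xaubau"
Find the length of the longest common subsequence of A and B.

A longest common subsequence is ubu (length 3); the LCS DP confirms no longer common subsequence exists.

3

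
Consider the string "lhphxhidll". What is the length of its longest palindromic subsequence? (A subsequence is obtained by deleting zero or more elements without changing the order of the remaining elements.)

5

Using dp[i][j] = 2 + dp[i+1][j−1] if the ends match, else max(dp[i+1][j], dp[i][j−1]):
dp[1][10] = 5. A witness is lhxhl at positions 1,4,5,6,10.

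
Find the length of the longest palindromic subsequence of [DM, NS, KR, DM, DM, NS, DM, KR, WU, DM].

One longest palindromic subsequence is DM KR DM NS DM KR DM (positions 1,3,4,6,7,8,10); it reads the same forward and backward, and the interval DP gives dp[1][10] = 7.

7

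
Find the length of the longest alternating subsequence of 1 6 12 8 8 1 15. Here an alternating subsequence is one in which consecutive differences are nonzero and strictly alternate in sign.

A longest alternating subsequence is 1, 12, 8, 15 (positions 1,3,4,7); its 3 consecutive differences strictly alternate in sign, and length 4 is optimal.

4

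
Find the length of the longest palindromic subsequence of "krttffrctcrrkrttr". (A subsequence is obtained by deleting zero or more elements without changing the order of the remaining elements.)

One longest palindromic subsequence is rttrctcrttr (positions 2,3,4,7,8,9,10,14,15,16,17); it reads the same forward and backward, and the interval DP gives dp[1][17] = 11.

11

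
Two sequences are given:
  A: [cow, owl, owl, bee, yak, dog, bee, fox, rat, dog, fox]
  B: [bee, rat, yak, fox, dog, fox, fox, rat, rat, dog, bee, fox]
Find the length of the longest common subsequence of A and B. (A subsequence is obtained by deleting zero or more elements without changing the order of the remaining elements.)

7

Backtracking the LCS table gives one alignment: bee (A4,B1) → yak (A5,B3) → dog (A6,B5) → fox (A8,B7) → rat (A9,B9) → dog (A10,B10) → fox (A11,B12).
So the longest common subsequence has length 7.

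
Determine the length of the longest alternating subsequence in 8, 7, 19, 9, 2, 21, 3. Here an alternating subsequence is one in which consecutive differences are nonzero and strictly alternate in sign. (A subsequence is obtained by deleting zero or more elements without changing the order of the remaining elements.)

Track the best alternating length ending on an up-step vs a down-step at each position: up/down = 1/1, 1/2, 3/1, 3/4, 1/4, 5/1, 5/6.
The maximum over both is 6; one such subsequence is 8, 7, 19, 9, 21, 3.

6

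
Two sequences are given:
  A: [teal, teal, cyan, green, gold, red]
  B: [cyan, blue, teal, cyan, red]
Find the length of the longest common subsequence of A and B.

A longest common subsequence is teal, cyan, red (length 3); the LCS DP confirms no longer common subsequence exists.

3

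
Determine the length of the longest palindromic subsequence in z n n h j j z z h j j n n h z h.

12

One longest palindromic subsequence is znnjjzzjjnnz (positions 1,2,3,5,6,7,8,10,11,12,13,15); it reads the same forward and backward, and the interval DP gives dp[1][16] = 12.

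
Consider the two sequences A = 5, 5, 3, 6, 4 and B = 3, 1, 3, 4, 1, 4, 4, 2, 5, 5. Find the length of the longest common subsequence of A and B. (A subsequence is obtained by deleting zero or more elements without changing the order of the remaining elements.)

Backtracking the LCS table gives one alignment: 5 (A1,B9) → 5 (A2,B10).
So the longest common subsequence has length 2.

2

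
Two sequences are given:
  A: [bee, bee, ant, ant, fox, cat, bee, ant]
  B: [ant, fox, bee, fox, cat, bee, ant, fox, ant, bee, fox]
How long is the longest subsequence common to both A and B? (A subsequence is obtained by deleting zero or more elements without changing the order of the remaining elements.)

Backtracking the LCS table gives one alignment: bee (A1,B3) → bee (A2,B6) → ant (A3,B7) → ant (A4,B9) → fox (A5,B11).
So the longest common subsequence has length 5.

5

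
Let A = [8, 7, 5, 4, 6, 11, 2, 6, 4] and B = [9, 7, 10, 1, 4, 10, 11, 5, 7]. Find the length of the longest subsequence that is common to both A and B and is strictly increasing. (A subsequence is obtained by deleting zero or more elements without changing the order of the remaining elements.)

A longest common strictly increasing subsequence is 7, 11 (length 2); it appears in order in both A and B, and no longer such subsequence exists.

2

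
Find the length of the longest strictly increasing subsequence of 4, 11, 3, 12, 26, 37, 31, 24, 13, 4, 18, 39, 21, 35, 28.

7

Let dp[i] be the longest increasing subsequence ending at position i. Then dp = [1, 2, 1, 3, 4, 5, 5, 4, 4, 2, 5, 6, 6, 7, 7].
The maximum is 7; one witness is 4, 11, 12, 13, 18, 21, 35 at positions 1,2,4,9,11,13,14.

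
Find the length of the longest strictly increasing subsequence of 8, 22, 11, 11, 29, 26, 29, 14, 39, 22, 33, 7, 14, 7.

5

One longest increasing subsequence is 8, 22, 26, 29, 39 (positions 1,2,6,7,9), of length 5; no longer one exists.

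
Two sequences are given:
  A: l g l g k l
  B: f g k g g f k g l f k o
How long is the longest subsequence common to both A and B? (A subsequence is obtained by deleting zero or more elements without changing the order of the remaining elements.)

4

Backtracking the LCS table gives one alignment: g (A2,B4) → g (A4,B5) → k (A5,B7) → l (A6,B9).
So the longest common subsequence has length 4.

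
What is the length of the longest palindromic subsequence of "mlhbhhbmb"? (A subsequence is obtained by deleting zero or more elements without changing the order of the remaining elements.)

6

One longest palindromic subsequence is mbhhbm (positions 1,4,5,6,7,8); it reads the same forward and backward, and the interval DP gives dp[1][9] = 6.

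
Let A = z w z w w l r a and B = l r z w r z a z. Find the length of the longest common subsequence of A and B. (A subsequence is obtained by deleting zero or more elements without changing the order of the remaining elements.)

4

A longest common subsequence is zwza (length 4); the LCS DP confirms no longer common subsequence exists.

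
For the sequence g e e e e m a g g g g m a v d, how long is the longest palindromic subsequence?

6

One longest palindromic subsequence is agggga (positions 7,8,9,10,11,13); it reads the same forward and backward, and the interval DP gives dp[1][15] = 6.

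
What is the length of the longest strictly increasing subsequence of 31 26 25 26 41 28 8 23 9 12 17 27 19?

Let dp[i] be the longest increasing subsequence ending at position i. Then dp = [1, 1, 1, 2, 3, 3, 1, 2, 2, 3, 4, 5, 5].
The maximum is 5; one witness is 8, 9, 12, 17, 27 at positions 7,9,10,11,12.

5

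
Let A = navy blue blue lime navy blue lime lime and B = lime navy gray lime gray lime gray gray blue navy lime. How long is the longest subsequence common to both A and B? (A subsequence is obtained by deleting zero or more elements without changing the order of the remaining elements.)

4

Backtracking the LCS table gives one alignment: navy (A1,B2) → blue (A3,B9) → navy (A5,B10) → lime (A8,B11).
So the longest common subsequence has length 4.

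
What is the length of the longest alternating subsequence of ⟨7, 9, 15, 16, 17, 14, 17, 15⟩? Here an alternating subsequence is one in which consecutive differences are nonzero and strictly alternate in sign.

Track the best alternating length ending on an up-step vs a down-step at each position: up/down = 1/1, 2/1, 2/1, 2/1, 2/1, 2/3, 4/1, 4/5.
The maximum over both is 5; one such subsequence is 7, 15, 14, 17, 15.

5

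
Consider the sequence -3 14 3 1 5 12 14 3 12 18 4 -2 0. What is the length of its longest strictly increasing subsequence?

6

Let dp[i] be the longest increasing subsequence ending at position i. Then dp = [1, 2, 2, 2, 3, 4, 5, 3, 4, 6, 4, 2, 3].
The maximum is 6; one witness is -3, 3, 5, 12, 14, 18 at positions 1,3,5,6,7,10.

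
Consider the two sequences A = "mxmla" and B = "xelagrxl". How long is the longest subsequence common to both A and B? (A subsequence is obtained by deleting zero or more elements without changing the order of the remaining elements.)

3

A longest common subsequence is xla (length 3); the LCS DP confirms no longer common subsequence exists.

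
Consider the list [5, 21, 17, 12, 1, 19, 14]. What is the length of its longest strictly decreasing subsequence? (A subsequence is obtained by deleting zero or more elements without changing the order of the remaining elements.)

4

Let dp[i] be the longest decreasing subsequence ending at position i. Then dp = [1, 1, 2, 3, 4, 2, 3].
The maximum is 4; one witness is 21, 17, 12, 1 at positions 2,3,4,5.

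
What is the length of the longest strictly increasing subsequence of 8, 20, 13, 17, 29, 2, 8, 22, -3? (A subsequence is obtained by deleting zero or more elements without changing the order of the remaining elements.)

Let dp[i] be the longest increasing subsequence ending at position i. Then dp = [1, 2, 2, 3, 4, 1, 2, 4, 1].
The maximum is 4; one witness is 8, 13, 17, 29 at positions 1,3,4,5.

4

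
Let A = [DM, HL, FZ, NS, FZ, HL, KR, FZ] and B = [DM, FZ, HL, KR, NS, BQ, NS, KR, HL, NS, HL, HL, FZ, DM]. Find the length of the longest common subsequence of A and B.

5

A longest common subsequence is DM, HL, NS, HL, FZ (length 5); the LCS DP confirms no longer common subsequence exists.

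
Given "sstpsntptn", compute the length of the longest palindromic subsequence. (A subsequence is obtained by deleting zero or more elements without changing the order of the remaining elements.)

5

One longest palindromic subsequence is ntptn (positions 6,7,8,9,10); it reads the same forward and backward, and the interval DP gives dp[1][10] = 5.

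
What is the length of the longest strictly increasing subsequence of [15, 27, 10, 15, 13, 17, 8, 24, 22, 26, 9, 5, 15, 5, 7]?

One longest increasing subsequence is 10, 15, 17, 24, 26 (positions 3,4,6,8,10), of length 5; no longer one exists.

5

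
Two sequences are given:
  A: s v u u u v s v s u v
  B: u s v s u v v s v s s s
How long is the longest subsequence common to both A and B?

7

A longest common subsequence is svuvsvs (length 7); the LCS DP confirms no longer common subsequence exists.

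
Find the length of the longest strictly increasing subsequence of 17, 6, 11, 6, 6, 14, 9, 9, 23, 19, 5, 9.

4

One longest increasing subsequence is 6, 11, 14, 23 (positions 2,3,6,9), of length 4; no longer one exists.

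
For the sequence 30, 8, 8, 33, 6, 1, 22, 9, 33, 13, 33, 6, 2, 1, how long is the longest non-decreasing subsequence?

5

Scanning left to right, the best length ending at each element is: 30→1, 8→1, 8→2, 33→3, 6→1, 1→1, 22→3, 9→3, 33→4, 13→4, 33→5, 6→2, 2→2, 1→2.
So the longest non-decreasing subsequence has length 5, e.g. 8, 8, 33, 33, 33.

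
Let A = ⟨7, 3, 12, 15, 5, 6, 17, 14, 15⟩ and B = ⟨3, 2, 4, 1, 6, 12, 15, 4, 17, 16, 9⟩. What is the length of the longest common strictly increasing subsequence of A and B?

For each value that appears in both, track the longest common increasing run ending there.
The best achievable length is 4; one witness is 3, 12, 15, 17 (A-positions 2,3,4,7, B-positions 1,6,7,9).

4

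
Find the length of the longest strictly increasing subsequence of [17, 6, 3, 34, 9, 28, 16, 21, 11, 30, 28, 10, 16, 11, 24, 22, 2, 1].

Let dp[i] be the longest increasing subsequence ending at position i. Then dp = [1, 1, 1, 2, 2, 3, 3, 4, 3, 5, 5, 3, 4, 4, 5, 5, 1, 1].
The maximum is 5; one witness is 6, 9, 16, 21, 30 at positions 2,5,7,8,10.

5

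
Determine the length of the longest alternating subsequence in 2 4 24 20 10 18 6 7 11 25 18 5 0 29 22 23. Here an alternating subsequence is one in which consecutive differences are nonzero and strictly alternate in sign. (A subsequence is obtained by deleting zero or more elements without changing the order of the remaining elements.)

A longest alternating subsequence is 2, 24, 10, 18, 6, 25, 18, 29, 22, 23 (positions 1,3,5,6,7,10,11,14,15,16); its 9 consecutive differences strictly alternate in sign, and length 10 is optimal.

10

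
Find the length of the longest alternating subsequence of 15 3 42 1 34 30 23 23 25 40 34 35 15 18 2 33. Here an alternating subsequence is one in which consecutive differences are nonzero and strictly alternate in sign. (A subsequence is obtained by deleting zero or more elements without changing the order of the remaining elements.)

13

A longest alternating subsequence is 15, 3, 42, 1, 34, 30, 40, 34, 35, 15, 18, 2, 33 (positions 1,2,3,4,5,6,10,11,12,13,14,15,16); its 12 consecutive differences strictly alternate in sign, and length 13 is optimal.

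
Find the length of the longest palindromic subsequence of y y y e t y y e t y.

7

One longest palindromic subsequence is yyytyyy (positions 1,2,3,5,6,7,10); it reads the same forward and backward, and the interval DP gives dp[1][10] = 7.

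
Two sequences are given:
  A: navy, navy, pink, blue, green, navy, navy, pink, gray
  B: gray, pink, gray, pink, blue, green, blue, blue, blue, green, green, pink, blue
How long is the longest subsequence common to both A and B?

Backtracking the LCS table gives one alignment: pink (A3,B4) → blue (A4,B9) → green (A5,B11) → pink (A8,B12).
So the longest common subsequence has length 4.

4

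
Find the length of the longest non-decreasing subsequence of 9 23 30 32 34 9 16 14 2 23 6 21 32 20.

5

Scanning left to right, the best length ending at each element is: 9→1, 23→2, 30→3, 32→4, 34→5, 9→2, 16→3, 14→3, 2→1, 23→4, 6→2, 21→4, 32→5, 20→4.
So the longest non-decreasing subsequence has length 5, e.g. 9, 23, 30, 32, 34.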